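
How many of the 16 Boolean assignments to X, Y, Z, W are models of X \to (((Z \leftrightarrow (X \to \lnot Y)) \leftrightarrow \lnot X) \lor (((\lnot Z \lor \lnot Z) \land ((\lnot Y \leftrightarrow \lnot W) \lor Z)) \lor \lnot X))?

13

Initial set: {(X \to (((Z \leftrightarrow (X \to \lnot Y)) \leftrightarrow \lnot X) \lor (((\lnot Z \lor \lnot Z) \land ((\lnot Y \leftrightarrow \lnot W) \lor Z)) \lor \lnot X)))}.
(X \to (((Z \leftrightarrow (X \to \lnot Y)) \leftrightarrow \lnot X) \lor (((\lnot Z \lor \lnot Z) \land ((\lnot Y \leftrightarrow \lnot W) \lor Z)) \lor \lnot X))): β-rule — branch into \lnot X  //  (((Z \leftrightarrow (X \to \lnot Y)) \leftrightarrow \lnot X) \lor (((\lnot Z \lor \lnot Z) \land ((\lnot Y \leftrightarrow \lnot W) \lor Z)) \lor \lnot X)).
  branch 1 (add \lnot X):
    ○ open, literals {X=0}.
  branch 2 (add (((Z \leftrightarrow (X \to \lnot Y)) \leftrightarrow \lnot X) \lor (((\lnot Z \lor \lnot Z) \land ((\lnot Y \leftrightarrow \lnot W) \lor Z)) \lor \lnot X))):
    (((Z \leftrightarrow (X \to \lnot Y)) \leftrightarrow \lnot X) \lor (((\lnot Z \lor \lnot Z) \land ((\lnot Y \leftrightarrow \lnot W) \lor Z)) \lor \lnot X)): β-rule — branch into ((Z \leftrightarrow (X \to \lnot Y)) \leftrightarrow \lnot X)  //  (((\lnot Z \lor \lnot Z) \land ((\lnot Y \leftrightarrow \lnot W) \lor Z)) \lor \lnot X).
      branch 2.1 (add ((Z \leftrightarrow (X \to \lnot Y)) \leftrightarrow \lnot X)):
        ((Z \leftrightarrow (X \to \lnot Y)) \leftrightarrow \lnot X): β-rule — branch into (Z \leftrightarrow (X \to \lnot Y)), \lnot X  //  \lnot (Z \leftrightarrow (X \to \lnot Y)), \lnot \lnot X.
          branch 2.1.1 (add (Z \leftrightarrow (X \to \lnot Y)), \lnot X):
            (Z \leftrightarrow (X \to \lnot Y)): β-rule — branch into Z, (X \to \lnot Y)  //  \lnot Z, \lnot (X \to \lnot Y).
              branch 2.1.1.1 (add Z, (X \to \lnot Y)):
                (X \to \lnot Y): β-rule — branch into \lnot X  //  \lnot Y.
                  branch 2.1.1.1.1 (add \lnot X):
                    ○ open, literals {X=0, Z=1}.
                  branch 2.1.1.1.2 (add \lnot Y):
                    ○ open, literals {X=0, Y=0, Z=1}.
              branch 2.1.1.2 (add \lnot Z, \lnot (X \to \lnot Y)):
                \lnot (X \to \lnot Y): α-rule — add X, \lnot \lnot Y.
                × closes — contains both X and \lnot X.
          branch 2.1.2 (add \lnot (Z \leftrightarrow (X \to \lnot Y)), \lnot \lnot X):
            \lnot (Z \leftrightarrow (X \to \lnot Y)): β-rule — branch into Z, \lnot (X \to \lnot Y)  //  \lnot Z, (X \to \lnot Y).
              branch 2.1.2.1 (add Z, \lnot (X \to \lnot Y)):
                \lnot (X \to \lnot Y): α-rule — add X, \lnot \lnot Y.
                ○ open, literals {X=1, Y=1, Z=1}.
              branch 2.1.2.2 (add \lnot Z, (X \to \lnot Y)):
                (X \to \lnot Y): β-rule — branch into \lnot X  //  \lnot Y.
                  branch 2.1.2.2.1 (add \lnot X):
                    × closes — contains both X and \lnot X.
                  branch 2.1.2.2.2 (add \lnot Y):
                    ○ open, literals {X=1, Y=0, Z=0}.
      branch 2.2 (add (((\lnot Z \lor \lnot Z) \land ((\lnot Y \leftrightarrow \lnot W) \lor Z)) \lor \lnot X)):
        (((\lnot Z \lor \lnot Z) \land ((\lnot Y \leftrightarrow \lnot W) \lor Z)) \lor \lnot X): β-rule — branch into ((\lnot Z \lor \lnot Z) \land ((\lnot Y \leftrightarrow \lnot W) \lor Z))  //  \lnot X.
          branch 2.2.1 (add ((\lnot Z \lor \lnot Z) \land ((\lnot Y \leftrightarrow \lnot W) \lor Z))):
            ((\lnot Z \lor \lnot Z) \land ((\lnot Y \leftrightarrow \lnot W) \lor Z)): α-rule — add (\lnot Z \lor \lnot Z), ((\lnot Y \leftrightarrow \lnot W) \lor Z).
            (\lnot Z \lor \lnot Z): β-rule — branch into \lnot Z  //  \lnot Z.
              branch 2.2.1.1 (add \lnot Z):
                ((\lnot Y \leftrightarrow \lnot W) \lor Z): β-rule — branch into (\lnot Y \leftrightarrow \lnot W)  //  Z.
                  branch 2.2.1.1.1 (add (\lnot Y \leftrightarrow \lnot W)):
                    (\lnot Y \leftrightarrow \lnot W): β-rule — branch into \lnot Y, \lnot W  //  \lnot \lnot Y, \lnot \lnot W.
                      branch 2.2.1.1.1.1 (add \lnot Y, \lnot W):
                        ○ open, literals {W=0, Y=0, Z=0}.
                      branch 2.2.1.1.1.2 (add \lnot \lnot Y, \lnot \lnot W):
                        ○ open, literals {W=1, Y=1, Z=0}.
                  branch 2.2.1.1.2 (add Z):
                    × closes — contains both Z and \lnot Z.
              branch 2.2.1.2 (add \lnot Z):
                ((\lnot Y \leftrightarrow \lnot W) \lor Z): β-rule — branch into (\lnot Y \leftrightarrow \lnot W)  //  Z.
                  branch 2.2.1.2.1 (add (\lnot Y \leftrightarrow \lnot W)):
                    (\lnot Y \leftrightarrow \lnot W): β-rule — branch into \lnot Y, \lnot W  //  \lnot \lnot Y, \lnot \lnot W.
                      branch 2.2.1.2.1.1 (add \lnot Y, \lnot W):
                        ○ open, literals {W=0, Y=0, Z=0}.
                      branch 2.2.1.2.1.2 (add \lnot \lnot Y, \lnot \lnot W):
                        ○ open, literals {W=1, Y=1, Z=0}.
                  branch 2.2.1.2.2 (add Z):
                    × closes — contains both Z and \lnot Z.
          branch 2.2.2 (add \lnot X):
            ○ open, literals {X=0}.
4 branches closed, 10 open.
Each open branch fixes some atoms; the unmentioned ones are free. Counting distinct full assignments: branch {X=0} (Y, Z, W) contributes 8 new; branch {X=0, Z=1} (Y, W) contributes 0 new; branch {X=0, Y=0, Z=1} (W) contributes 0 new; branch {X=1, Y=1, Z=1} (W) contributes 2 new; branch {X=1, Y=0, Z=0} (W) contributes 2 new; branch {W=0, Y=0, Z=0} (X) contributes 0 new; branch {W=1, Y=1, Z=0} (X) contributes 1 new; branch {W=0, Y=0, Z=0} (X) contributes 0 new; branch {W=1, Y=1, Z=0} (X) contributes 0 new; branch {X=0} (Y, Z, W) contributes 0 new. Total: 13.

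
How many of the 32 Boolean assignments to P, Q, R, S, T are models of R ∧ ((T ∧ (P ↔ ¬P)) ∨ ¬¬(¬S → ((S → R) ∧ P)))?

12

Initial set: {(R ∧ ((T ∧ (P ↔ ¬P)) ∨ ¬¬(¬S → ((S → R) ∧ P))))}.
(R ∧ ((T ∧ (P ↔ ¬P)) ∨ ¬¬(¬S → ((S → R) ∧ P)))): α-rule — add R, ((T ∧ (P ↔ ¬P)) ∨ ¬¬(¬S → ((S → R) ∧ P))).
((T ∧ (P ↔ ¬P)) ∨ ¬¬(¬S → ((S → R) ∧ P))): β-rule — branch into (T ∧ (P ↔ ¬P))  //  ¬¬(¬S → ((S → R) ∧ P)).
  branch 1 (add (T ∧ (P ↔ ¬P))):
    (T ∧ (P ↔ ¬P)): α-rule — add T, (P ↔ ¬P).
    (P ↔ ¬P): β-rule — branch into P, ¬P  //  ¬P, ¬¬P.
      branch 1.1 (add P, ¬P):
        × closes — contains both P and ¬P.
      branch 1.2 (add ¬P, ¬¬P):
        × closes — contains both P and ¬P.
  branch 2 (add ¬¬(¬S → ((S → R) ∧ P))):
    ¬¬(¬S → ((S → R) ∧ P)): drop double negation, giving (¬S → ((S → R) ∧ P)).
    (¬S → ((S → R) ∧ P)): β-rule — branch into ¬¬S  //  ((S → R) ∧ P).
      branch 2.1 (add ¬¬S):
        ○ open, literals {R=1, S=1}.
      branch 2.2 (add ((S → R) ∧ P)):
        ((S → R) ∧ P): α-rule — add (S → R), P.
        (S → R): β-rule — branch into ¬S  //  R.
          branch 2.2.1 (add ¬S):
            ○ open, literals {P=1, R=1, S=0}.
          branch 2.2.2 (add R):
            ○ open, literals {P=1, R=1}.
2 branches closed, 3 open.
Each open branch fixes some atoms; the unmentioned ones are free. Counting distinct full assignments: branch {R=1, S=1} (P, Q, T) contributes 8 new; branch {P=1, R=1, S=0} (Q, T) contributes 4 new; branch {P=1, R=1} (Q, S, T) contributes 0 new. Total: 12.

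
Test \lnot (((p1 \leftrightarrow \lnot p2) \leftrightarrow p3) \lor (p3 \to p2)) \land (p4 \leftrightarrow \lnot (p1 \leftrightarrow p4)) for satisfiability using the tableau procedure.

Initial set: {(\lnot (((p1 \leftrightarrow \lnot p2) \leftrightarrow p3) \lor (p3 \to p2)) \land (p4 \leftrightarrow \lnot (p1 \leftrightarrow p4)))}.
(\lnot (((p1 \leftrightarrow \lnot p2) \leftrightarrow p3) \lor (p3 \to p2)) \land (p4 \leftrightarrow \lnot (p1 \leftrightarrow p4))): α-rule — add \lnot (((p1 \leftrightarrow \lnot p2) \leftrightarrow p3) \lor (p3 \to p2)), (p4 \leftrightarrow \lnot (p1 \leftrightarrow p4)).
\lnot (((p1 \leftrightarrow \lnot p2) \leftrightarrow p3) \lor (p3 \to p2)): α-rule — add \lnot ((p1 \leftrightarrow \lnot p2) \leftrightarrow p3), \lnot (p3 \to p2).
\lnot (p3 \to p2): α-rule — add p3, \lnot p2.
(p4 \leftrightarrow \lnot (p1 \leftrightarrow p4)): β-rule — branch into p4, \lnot (p1 \leftrightarrow p4)  //  \lnot p4, \lnot \lnot (p1 \leftrightarrow p4).
  branch 1 (add p4, \lnot (p1 \leftrightarrow p4)):
    \lnot ((p1 \leftrightarrow \lnot p2) \leftrightarrow p3): β-rule — branch into (p1 \leftrightarrow \lnot p2), \lnot p3  //  \lnot (p1 \leftrightarrow \lnot p2), p3.
      branch 1.1 (add (p1 \leftrightarrow \lnot p2), \lnot p3):
        × closes — contains both p3 and \lnot p3.
      branch 1.2 (add \lnot (p1 \leftrightarrow \lnot p2), p3):
        \lnot (p1 \leftrightarrow p4): β-rule — branch into p1, \lnot p4  //  \lnot p1, p4.
          branch 1.2.1 (add p1, \lnot p4):
            × closes — contains both p4 and \lnot p4.
          branch 1.2.2 (add \lnot p1, p4):
            \lnot (p1 \leftrightarrow \lnot p2): β-rule — branch into p1, \lnot \lnot p2  //  \lnot p1, \lnot p2.
              branch 1.2.2.1 (add p1, \lnot \lnot p2):
                × closes — contains both p1 and \lnot p1.
              branch 1.2.2.2 (add \lnot p1, \lnot p2):
                ○ open, literals {p1=false, p2=false, p3=true, p4=true}.
  branch 2 (add \lnot p4, \lnot \lnot (p1 \leftrightarrow p4)):
    \lnot ((p1 \leftrightarrow \lnot p2) \leftrightarrow p3): β-rule — branch into (p1 \leftrightarrow \lnot p2), \lnot p3  //  \lnot (p1 \leftrightarrow \lnot p2), p3.
      branch 2.1 (add (p1 \leftrightarrow \lnot p2), \lnot p3):
        × closes — contains both p3 and \lnot p3.
      branch 2.2 (add \lnot (p1 \leftrightarrow \lnot p2), p3):
        \lnot \lnot (p1 \leftrightarrow p4): β-rule — branch into p1, p4  //  \lnot p1, \lnot p4.
          branch 2.2.1 (add p1, p4):
            × closes — contains both p4 and \lnot p4.
          branch 2.2.2 (add \lnot p1, \lnot p4):
            \lnot (p1 \leftrightarrow \lnot p2): β-rule — branch into p1, \lnot \lnot p2  //  \lnot p1, \lnot p2.
              branch 2.2.2.1 (add p1, \lnot \lnot p2):
                × closes — contains both p1 and \lnot p1.
              branch 2.2.2.2 (add \lnot p1, \lnot p2):
                ○ open, literals {p1=false, p2=false, p3=true, p4=false}.
6 branches closed, 2 open.
An open branch gives a satisfying assignment: p1=false, p2=false, p3=true, p4=true.

Satisfiable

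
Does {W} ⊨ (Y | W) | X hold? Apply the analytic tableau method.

Initial set: {W; ~((Y | W) | X)}.
~((Y | W) | X): α-rule — add ~(Y | W), ~X.
~(Y | W): α-rule — add ~Y, ~W.
× closes — contains both W and ~W.
All 1 branch closes.
Every branch closed, so the premises entail the conclusion.

Yes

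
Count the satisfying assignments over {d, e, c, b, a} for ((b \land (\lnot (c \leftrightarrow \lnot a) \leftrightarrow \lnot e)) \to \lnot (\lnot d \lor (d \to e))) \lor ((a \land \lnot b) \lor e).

30

Initial set: {(((b \land (\lnot (c \leftrightarrow \lnot a) \leftrightarrow \lnot e)) \to \lnot (\lnot d \lor (d \to e))) \lor ((a \land \lnot b) \lor e))}.
(((b \land (\lnot (c \leftrightarrow \lnot a) \leftrightarrow \lnot e)) \to \lnot (\lnot d \lor (d \to e))) \lor ((a \land \lnot b) \lor e)): β-rule — branch into ((b \land (\lnot (c \leftrightarrow \lnot a) \leftrightarrow \lnot e)) \to \lnot (\lnot d \lor (d \to e)))  //  ((a \land \lnot b) \lor e).
  branch 1 (add ((b \land (\lnot (c \leftrightarrow \lnot a) \leftrightarrow \lnot e)) \to \lnot (\lnot d \lor (d \to e)))):
    ((b \land (\lnot (c \leftrightarrow \lnot a) \leftrightarrow \lnot e)) \to \lnot (\lnot d \lor (d \to e))): β-rule — branch into \lnot (b \land (\lnot (c \leftrightarrow \lnot a) \leftrightarrow \lnot e))  //  \lnot (\lnot d \lor (d \to e)).
      branch 1.1 (add \lnot (b \land (\lnot (c \leftrightarrow \lnot a) \leftrightarrow \lnot e))):
        \lnot (b \land (\lnot (c \leftrightarrow \lnot a) \leftrightarrow \lnot e)): β-rule — branch into \lnot b  //  \lnot (\lnot (c \leftrightarrow \lnot a) \leftrightarrow \lnot e).
          branch 1.1.1 (add \lnot b):
            ○ open, literals {b=false}.
          branch 1.1.2 (add \lnot (\lnot (c \leftrightarrow \lnot a) \leftrightarrow \lnot e)):
            \lnot (\lnot (c \leftrightarrow \lnot a) \leftrightarrow \lnot e): β-rule — branch into \lnot (c \leftrightarrow \lnot a), \lnot \lnot e  //  \lnot \lnot (c \leftrightarrow \lnot a), \lnot e.
              branch 1.1.2.1 (add \lnot (c \leftrightarrow \lnot a), \lnot \lnot e):
                \lnot (c \leftrightarrow \lnot a): β-rule — branch into c, \lnot \lnot a  //  \lnot c, \lnot a.
                  branch 1.1.2.1.1 (add c, \lnot \lnot a):
                    ○ open, literals {a=true, c=true, e=true}.
                  branch 1.1.2.1.2 (add \lnot c, \lnot a):
                    ○ open, literals {a=false, c=false, e=true}.
              branch 1.1.2.2 (add \lnot \lnot (c \leftrightarrow \lnot a), \lnot e):
                \lnot \lnot (c \leftrightarrow \lnot a): β-rule — branch into c, \lnot a  //  \lnot c, \lnot \lnot a.
                  branch 1.1.2.2.1 (add c, \lnot a):
                    ○ open, literals {a=false, c=true, e=false}.
                  branch 1.1.2.2.2 (add \lnot c, \lnot \lnot a):
                    ○ open, literals {a=true, c=false, e=false}.
      branch 1.2 (add \lnot (\lnot d \lor (d \to e))):
        \lnot (\lnot d \lor (d \to e)): α-rule — add \lnot \lnot d, \lnot (d \to e).
        \lnot (d \to e): α-rule — add d, \lnot e.
        ○ open, literals {d=true, e=false}.
  branch 2 (add ((a \land \lnot b) \lor e)):
    ((a \land \lnot b) \lor e): β-rule — branch into (a \land \lnot b)  //  e.
      branch 2.1 (add (a \land \lnot b)):
        (a \land \lnot b): α-rule — add a, \lnot b.
        ○ open, literals {a=true, b=false}.
      branch 2.2 (add e):
        ○ open, literals {e=true}.
0 branches closed, 8 open.
Each open branch fixes some atoms; the unmentioned ones are free. Counting distinct full assignments: branch {b=false} (d, e, c, a) contributes 16 new; branch {a=true, c=true, e=true} (d, b) contributes 2 new; branch {a=false, c=false, e=true} (d, b) contributes 2 new; branch {a=false, c=true, e=false} (d, b) contributes 2 new; branch {a=true, c=false, e=false} (d, b) contributes 2 new; branch {d=true, e=false} (c, b, a) contributes 2 new; branch {a=true, b=false} (d, e, c) contributes 0 new; branch {e=true} (d, c, b, a) contributes 4 new. Total: 30.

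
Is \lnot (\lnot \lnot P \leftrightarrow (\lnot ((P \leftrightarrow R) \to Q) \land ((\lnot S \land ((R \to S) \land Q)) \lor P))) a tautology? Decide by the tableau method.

Assume the negation and expand:
Initial set: {\lnot \lnot (\lnot \lnot P \leftrightarrow (\lnot ((P \leftrightarrow R) \to Q) \land ((\lnot S \land ((R \to S) \land Q)) \lor P)))}.
\lnot \lnot (\lnot \lnot P \leftrightarrow (\lnot ((P \leftrightarrow R) \to Q) \land ((\lnot S \land ((R \to S) \land Q)) \lor P))): β-rule — branch into \lnot \lnot P, (\lnot ((P \leftrightarrow R) \to Q) \land ((\lnot S \land ((R \to S) \land Q)) \lor P))  //  \lnot \lnot \lnot P, \lnot (\lnot ((P \leftrightarrow R) \to Q) \land ((\lnot S \land ((R \to S) \land Q)) \lor P)).
  branch 1 (add \lnot \lnot P, (\lnot ((P \leftrightarrow R) \to Q) \land ((\lnot S \land ((R \to S) \land Q)) \lor P))):
    \lnot \lnot P: drop double negation, giving P.
    (\lnot ((P \leftrightarrow R) \to Q) \land ((\lnot S \land ((R \to S) \land Q)) \lor P)): α-rule — add \lnot ((P \leftrightarrow R) \to Q), ((\lnot S \land ((R \to S) \land Q)) \lor P).
    \lnot ((P \leftrightarrow R) \to Q): α-rule — add (P \leftrightarrow R), \lnot Q.
    ((\lnot S \land ((R \to S) \land Q)) \lor P): β-rule — branch into (\lnot S \land ((R \to S) \land Q))  //  P.
      branch 1.1 (add (\lnot S \land ((R \to S) \land Q))):
        (\lnot S \land ((R \to S) \land Q)): α-rule — add \lnot S, ((R \to S) \land Q).
        ((R \to S) \land Q): α-rule — add (R \to S), Q.
        × closes — contains both Q and \lnot Q.
      branch 1.2 (add P):
        (P \leftrightarrow R): β-rule — branch into P, R  //  \lnot P, \lnot R.
          branch 1.2.1 (add P, R):
            ○ open, literals {P=true, Q=false, R=true}.
          branch 1.2.2 (add \lnot P, \lnot R):
            × closes — contains both P and \lnot P.
  branch 2 (add \lnot \lnot \lnot P, \lnot (\lnot ((P \leftrightarrow R) \to Q) \land ((\lnot S \land ((R \to S) \land Q)) \lor P))):
    \lnot \lnot \lnot P: drop double negation, giving \lnot P.
    \lnot (\lnot ((P \leftrightarrow R) \to Q) \land ((\lnot S \land ((R \to S) \land Q)) \lor P)): β-rule — branch into \lnot \lnot ((P \leftrightarrow R) \to Q)  //  \lnot ((\lnot S \land ((R \to S) \land Q)) \lor P).
      branch 2.1 (add \lnot \lnot ((P \leftrightarrow R) \to Q)):
        \lnot \lnot ((P \leftrightarrow R) \to Q): β-rule — branch into \lnot (P \leftrightarrow R)  //  Q.
          branch 2.1.1 (add \lnot (P \leftrightarrow R)):
            \lnot (P \leftrightarrow R): β-rule — branch into P, \lnot R  //  \lnot P, R.
              branch 2.1.1.1 (add P, \lnot R):
                × closes — contains both P and \lnot P.
              branch 2.1.1.2 (add \lnot P, R):
                ○ open, literals {P=false, R=true}.
          branch 2.1.2 (add Q):
            ○ open, literals {P=false, Q=true}.
      branch 2.2 (add \lnot ((\lnot S \land ((R \to S) \land Q)) \lor P)):
        \lnot ((\lnot S \land ((R \to S) \land Q)) \lor P): α-rule — add \lnot (\lnot S \land ((R \to S) \land Q)), \lnot P.
        \lnot (\lnot S \land ((R \to S) \land Q)): β-rule — branch into \lnot \lnot S  //  \lnot ((R \to S) \land Q).
          branch 2.2.1 (add \lnot \lnot S):
            ○ open, literals {P=false, S=true}.
          branch 2.2.2 (add \lnot ((R \to S) \land Q)):
            \lnot ((R \to S) \land Q): β-rule — branch into \lnot (R \to S)  //  \lnot Q.
              branch 2.2.2.1 (add \lnot (R \to S)):
                \lnot (R \to S): α-rule — add R, \lnot S.
                ○ open, literals {P=false, R=true, S=false}.
              branch 2.2.2.2 (add \lnot Q):
                ○ open, literals {P=false, Q=false}.
3 branches closed, 6 open.
An open branch gives a countermodel: P=true, Q=false, R=true (unmentioned atoms arbitrary); under it the original formula is false.

Not valid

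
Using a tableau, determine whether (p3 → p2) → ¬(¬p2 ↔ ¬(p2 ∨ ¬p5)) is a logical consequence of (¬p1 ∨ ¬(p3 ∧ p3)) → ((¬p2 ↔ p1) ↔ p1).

Initial set: {T ((¬p1 ∨ ¬(p3 ∧ p3)) → ((¬p2 ↔ p1) ↔ p1)); F ((p3 → p2) → ¬(¬p2 ↔ ¬(p2 ∨ ¬p5)))}.
F ((p3 → p2) → ¬(¬p2 ↔ ¬(p2 ∨ ¬p5))): α-rule — add T (p3 → p2), F ¬(¬p2 ↔ ¬(p2 ∨ ¬p5)).
T ((¬p1 ∨ ¬(p3 ∧ p3)) → ((¬p2 ↔ p1) ↔ p1)): β-rule — branch into F (¬p1 ∨ ¬(p3 ∧ p3))  //  T ((¬p2 ↔ p1) ↔ p1).
  branch 1 (add F (¬p1 ∨ ¬(p3 ∧ p3))):
    F (¬p1 ∨ ¬(p3 ∧ p3)): α-rule — add F ¬p1, F ¬(p3 ∧ p3).
    F ¬(p3 ∧ p3): α-rule — add T p3, T p3.
    T (p3 → p2): β-rule — branch into F p3  //  T p2.
      branch 1.1 (add F p3):
        × closes — contains both p3 and ¬p3.
      branch 1.2 (add T p2):
        F ¬(¬p2 ↔ ¬(p2 ∨ ¬p5)): β-rule — branch into T ¬p2, T ¬(p2 ∨ ¬p5)  //  F ¬p2, F ¬(p2 ∨ ¬p5).
          branch 1.2.1 (add T ¬p2, T ¬(p2 ∨ ¬p5)):
            × closes — contains both p2 and ¬p2.
          branch 1.2.2 (add F ¬p2, F ¬(p2 ∨ ¬p5)):
            F ¬(p2 ∨ ¬p5): β-rule — branch into T p2  //  T ¬p5.
              branch 1.2.2.1 (add T p2):
                ○ open, literals {p1=1, p2=1, p3=1}.
              branch 1.2.2.2 (add T ¬p5):
                ○ open, literals {p1=1, p2=1, p3=1, p5=0}.
  branch 2 (add T ((¬p2 ↔ p1) ↔ p1)):
    T (p3 → p2): β-rule — branch into F p3  //  T p2.
      branch 2.1 (add F p3):
        F ¬(¬p2 ↔ ¬(p2 ∨ ¬p5)): β-rule — branch into T ¬p2, T ¬(p2 ∨ ¬p5)  //  F ¬p2, F ¬(p2 ∨ ¬p5).
          branch 2.1.1 (add T ¬p2, T ¬(p2 ∨ ¬p5)):
            T ¬(p2 ∨ ¬p5): α-rule — add F p2, F ¬p5.
            T ((¬p2 ↔ p1) ↔ p1): β-rule — branch into T (¬p2 ↔ p1), T p1  //  F (¬p2 ↔ p1), F p1.
              branch 2.1.1.1 (add T (¬p2 ↔ p1), T p1):
                T (¬p2 ↔ p1): β-rule — branch into T ¬p2, T p1  //  F ¬p2, F p1.
                  branch 2.1.1.1.1 (add T ¬p2, T p1):
                    ○ open, literals {p1=1, p2=0, p3=0, p5=1}.
                  branch 2.1.1.1.2 (add F ¬p2, F p1):
                    × closes — contains both p2 and ¬p2.
              branch 2.1.1.2 (add F (¬p2 ↔ p1), F p1):
                F (¬p2 ↔ p1): β-rule — branch into T ¬p2, F p1  //  F ¬p2, T p1.
                  branch 2.1.1.2.1 (add T ¬p2, F p1):
                    ○ open, literals {p1=0, p2=0, p3=0, p5=1}.
                  branch 2.1.1.2.2 (add F ¬p2, T p1):
                    × closes — contains both p2 and ¬p2.
          branch 2.1.2 (add F ¬p2, F ¬(p2 ∨ ¬p5)):
            T ((¬p2 ↔ p1) ↔ p1): β-rule — branch into T (¬p2 ↔ p1), T p1  //  F (¬p2 ↔ p1), F p1.
              branch 2.1.2.1 (add T (¬p2 ↔ p1), T p1):
                F ¬(p2 ∨ ¬p5): β-rule — branch into T p2  //  T ¬p5.
                  branch 2.1.2.1.1 (add T p2):
                    T (¬p2 ↔ p1): β-rule — branch into T ¬p2, T p1  //  F ¬p2, F p1.
                      branch 2.1.2.1.1.1 (add T ¬p2, T p1):
                        × closes — contains both p2 and ¬p2.
                      branch 2.1.2.1.1.2 (add F ¬p2, F p1):
                        × closes — contains both p1 and ¬p1.
                  branch 2.1.2.1.2 (add T ¬p5):
                    T (¬p2 ↔ p1): β-rule — branch into T ¬p2, T p1  //  F ¬p2, F p1.
                      branch 2.1.2.1.2.1 (add T ¬p2, T p1):
                        × closes — contains both p2 and ¬p2.
                      branch 2.1.2.1.2.2 (add F ¬p2, F p1):
                        × closes — contains both p1 and ¬p1.
              branch 2.1.2.2 (add F (¬p2 ↔ p1), F p1):
                F ¬(p2 ∨ ¬p5): β-rule — branch into T p2  //  T ¬p5.
                  branch 2.1.2.2.1 (add T p2):
                    F (¬p2 ↔ p1): β-rule — branch into T ¬p2, F p1  //  F ¬p2, T p1.
                      branch 2.1.2.2.1.1 (add T ¬p2, F p1):
                        × closes — contains both p2 and ¬p2.
                      branch 2.1.2.2.1.2 (add F ¬p2, T p1):
                        × closes — contains both p1 and ¬p1.
                  branch 2.1.2.2.2 (add T ¬p5):
                    F (¬p2 ↔ p1): β-rule — branch into T ¬p2, F p1  //  F ¬p2, T p1.
                      branch 2.1.2.2.2.1 (add T ¬p2, F p1):
                        × closes — contains both p2 and ¬p2.
                      branch 2.1.2.2.2.2 (add F ¬p2, T p1):
                        × closes — contains both p1 and ¬p1.
      branch 2.2 (add T p2):
        F ¬(¬p2 ↔ ¬(p2 ∨ ¬p5)): β-rule — branch into T ¬p2, T ¬(p2 ∨ ¬p5)  //  F ¬p2, F ¬(p2 ∨ ¬p5).
          branch 2.2.1 (add T ¬p2, T ¬(p2 ∨ ¬p5)):
            × closes — contains both p2 and ¬p2.
          branch 2.2.2 (add F ¬p2, F ¬(p2 ∨ ¬p5)):
            T ((¬p2 ↔ p1) ↔ p1): β-rule — branch into T (¬p2 ↔ p1), T p1  //  F (¬p2 ↔ p1), F p1.
              branch 2.2.2.1 (add T (¬p2 ↔ p1), T p1):
                F ¬(p2 ∨ ¬p5): β-rule — branch into T p2  //  T ¬p5.
                  branch 2.2.2.1.1 (add T p2):
                    T (¬p2 ↔ p1): β-rule — branch into T ¬p2, T p1  //  F ¬p2, F p1.
                      branch 2.2.2.1.1.1 (add T ¬p2, T p1):
                        × closes — contains both p2 and ¬p2.
                      branch 2.2.2.1.1.2 (add F ¬p2, F p1):
                        × closes — contains both p1 and ¬p1.
                  branch 2.2.2.1.2 (add T ¬p5):
                    T (¬p2 ↔ p1): β-rule — branch into T ¬p2, T p1  //  F ¬p2, F p1.
                      branch 2.2.2.1.2.1 (add T ¬p2, T p1):
                        × closes — contains both p2 and ¬p2.
                      branch 2.2.2.1.2.2 (add F ¬p2, F p1):
                        × closes — contains both p1 and ¬p1.
              branch 2.2.2.2 (add F (¬p2 ↔ p1), F p1):
                F ¬(p2 ∨ ¬p5): β-rule — branch into T p2  //  T ¬p5.
                  branch 2.2.2.2.1 (add T p2):
                    F (¬p2 ↔ p1): β-rule — branch into T ¬p2, F p1  //  F ¬p2, T p1.
                      branch 2.2.2.2.1.1 (add T ¬p2, F p1):
                        × closes — contains both p2 and ¬p2.
                      branch 2.2.2.2.1.2 (add F ¬p2, T p1):
                        × closes — contains both p1 and ¬p1.
                  branch 2.2.2.2.2 (add T ¬p5):
                    F (¬p2 ↔ p1): β-rule — branch into T ¬p2, F p1  //  F ¬p2, T p1.
                      branch 2.2.2.2.2.1 (add T ¬p2, F p1):
                        × closes — contains both p2 and ¬p2.
                      branch 2.2.2.2.2.2 (add F ¬p2, T p1):
                        × closes — contains both p1 and ¬p1.
21 branches closed, 4 open.
An open branch gives a countermodel: p1=1, p2=1, p3=1 (unmentioned atoms arbitrary); the premises hold there but the conclusion fails.

No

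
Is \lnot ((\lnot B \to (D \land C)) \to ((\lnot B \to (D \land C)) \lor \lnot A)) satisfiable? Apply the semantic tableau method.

Initial set: {\lnot ((\lnot B \to (D \land C)) \to ((\lnot B \to (D \land C)) \lor \lnot A))}.
\lnot ((\lnot B \to (D \land C)) \to ((\lnot B \to (D \land C)) \lor \lnot A)): α-rule — add (\lnot B \to (D \land C)), \lnot ((\lnot B \to (D \land C)) \lor \lnot A).
\lnot ((\lnot B \to (D \land C)) \lor \lnot A): α-rule — add \lnot (\lnot B \to (D \land C)), \lnot \lnot A.
\lnot (\lnot B \to (D \land C)): α-rule — add \lnot B, \lnot (D \land C).
(\lnot B \to (D \land C)): β-rule — branch into \lnot \lnot B  //  (D \land C).
  branch 1 (add \lnot \lnot B):
    × closes — contains both B and \lnot B.
  branch 2 (add (D \land C)):
    (D \land C): α-rule — add D, C.
    \lnot (D \land C): β-rule — branch into \lnot D  //  \lnot C.
      branch 2.1 (add \lnot D):
        × closes — contains both D and \lnot D.
      branch 2.2 (add \lnot C):
        × closes — contains both C and \lnot C.
All 3 branches close.
Every branch closed; the formula is unsatisfiable.

Unsatisfiable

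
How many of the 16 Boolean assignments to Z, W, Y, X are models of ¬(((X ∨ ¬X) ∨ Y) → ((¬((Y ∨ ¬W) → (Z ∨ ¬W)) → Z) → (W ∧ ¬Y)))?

10

Initial set: {T ¬(((X ∨ ¬X) ∨ Y) → ((¬((Y ∨ ¬W) → (Z ∨ ¬W)) → Z) → (W ∧ ¬Y)))}.
T ¬(((X ∨ ¬X) ∨ Y) → ((¬((Y ∨ ¬W) → (Z ∨ ¬W)) → Z) → (W ∧ ¬Y))): α-rule — add T ((X ∨ ¬X) ∨ Y), F ((¬((Y ∨ ¬W) → (Z ∨ ¬W)) → Z) → (W ∧ ¬Y)).
F ((¬((Y ∨ ¬W) → (Z ∨ ¬W)) → Z) → (W ∧ ¬Y)): α-rule — add T (¬((Y ∨ ¬W) → (Z ∨ ¬W)) → Z), F (W ∧ ¬Y).
T ((X ∨ ¬X) ∨ Y): β-rule — branch into T (X ∨ ¬X)  //  T Y.
  branch 1 (add T (X ∨ ¬X)):
    T (¬((Y ∨ ¬W) → (Z ∨ ¬W)) → Z): β-rule — branch into F ¬((Y ∨ ¬W) → (Z ∨ ¬W))  //  T Z.
      branch 1.1 (add F ¬((Y ∨ ¬W) → (Z ∨ ¬W))):
        F (W ∧ ¬Y): β-rule — branch into F W  //  F ¬Y.
          branch 1.1.1 (add F W):
            T (X ∨ ¬X): β-rule — branch into T X  //  T ¬X.
              branch 1.1.1.1 (add T X):
                F ¬((Y ∨ ¬W) → (Z ∨ ¬W)): β-rule — branch into F (Y ∨ ¬W)  //  T (Z ∨ ¬W).
                  branch 1.1.1.1.1 (add F (Y ∨ ¬W)):
                    F (Y ∨ ¬W): α-rule — add F Y, F ¬W.
                    × closes — contains both W and ¬W.
                  branch 1.1.1.1.2 (add T (Z ∨ ¬W)):
                    T (Z ∨ ¬W): β-rule — branch into T Z  //  T ¬W.
                      branch 1.1.1.1.2.1 (add T Z):
                        ○ open, literals {W=F, X=T, Z=T}.
                      branch 1.1.1.1.2.2 (add T ¬W):
                        ○ open, literals {W=F, X=T}.
              branch 1.1.1.2 (add T ¬X):
                F ¬((Y ∨ ¬W) → (Z ∨ ¬W)): β-rule — branch into F (Y ∨ ¬W)  //  T (Z ∨ ¬W).
                  branch 1.1.1.2.1 (add F (Y ∨ ¬W)):
                    F (Y ∨ ¬W): α-rule — add F Y, F ¬W.
                    × closes — contains both W and ¬W.
                  branch 1.1.1.2.2 (add T (Z ∨ ¬W)):
                    T (Z ∨ ¬W): β-rule — branch into T Z  //  T ¬W.
                      branch 1.1.1.2.2.1 (add T Z):
                        ○ open, literals {W=F, X=F, Z=T}.
                      branch 1.1.1.2.2.2 (add T ¬W):
                        ○ open, literals {W=F, X=F}.
          branch 1.1.2 (add F ¬Y):
            T (X ∨ ¬X): β-rule — branch into T X  //  T ¬X.
              branch 1.1.2.1 (add T X):
                F ¬((Y ∨ ¬W) → (Z ∨ ¬W)): β-rule — branch into F (Y ∨ ¬W)  //  T (Z ∨ ¬W).
                  branch 1.1.2.1.1 (add F (Y ∨ ¬W)):
                    F (Y ∨ ¬W): α-rule — add F Y, F ¬W.
                    × closes — contains both Y and ¬Y.
                  branch 1.1.2.1.2 (add T (Z ∨ ¬W)):
                    T (Z ∨ ¬W): β-rule — branch into T Z  //  T ¬W.
                      branch 1.1.2.1.2.1 (add T Z):
                        ○ open, literals {X=T, Y=T, Z=T}.
                      branch 1.1.2.1.2.2 (add T ¬W):
                        ○ open, literals {W=F, X=T, Y=T}.
              branch 1.1.2.2 (add T ¬X):
                F ¬((Y ∨ ¬W) → (Z ∨ ¬W)): β-rule — branch into F (Y ∨ ¬W)  //  T (Z ∨ ¬W).
                  branch 1.1.2.2.1 (add F (Y ∨ ¬W)):
                    F (Y ∨ ¬W): α-rule — add F Y, F ¬W.
                    × closes — contains both Y and ¬Y.
                  branch 1.1.2.2.2 (add T (Z ∨ ¬W)):
                    T (Z ∨ ¬W): β-rule — branch into T Z  //  T ¬W.
                      branch 1.1.2.2.2.1 (add T Z):
                        ○ open, literals {X=F, Y=T, Z=T}.
                      branch 1.1.2.2.2.2 (add T ¬W):
                        ○ open, literals {W=F, X=F, Y=T}.
      branch 1.2 (add T Z):
        F (W ∧ ¬Y): β-rule — branch into F W  //  F ¬Y.
          branch 1.2.1 (add F W):
            T (X ∨ ¬X): β-rule — branch into T X  //  T ¬X.
              branch 1.2.1.1 (add T X):
                ○ open, literals {W=F, X=T, Z=T}.
              branch 1.2.1.2 (add T ¬X):
                ○ open, literals {W=F, X=F, Z=T}.
          branch 1.2.2 (add F ¬Y):
            T (X ∨ ¬X): β-rule — branch into T X  //  T ¬X.
              branch 1.2.2.1 (add T X):
                ○ open, literals {X=T, Y=T, Z=T}.
              branch 1.2.2.2 (add T ¬X):
                ○ open, literals {X=F, Y=T, Z=T}.
  branch 2 (add T Y):
    T (¬((Y ∨ ¬W) → (Z ∨ ¬W)) → Z): β-rule — branch into F ¬((Y ∨ ¬W) → (Z ∨ ¬W))  //  T Z.
      branch 2.1 (add F ¬((Y ∨ ¬W) → (Z ∨ ¬W))):
        F (W ∧ ¬Y): β-rule — branch into F W  //  F ¬Y.
          branch 2.1.1 (add F W):
            F ¬((Y ∨ ¬W) → (Z ∨ ¬W)): β-rule — branch into F (Y ∨ ¬W)  //  T (Z ∨ ¬W).
              branch 2.1.1.1 (add F (Y ∨ ¬W)):
                F (Y ∨ ¬W): α-rule — add F Y, F ¬W.
                × closes — contains both Y and ¬Y.
              branch 2.1.1.2 (add T (Z ∨ ¬W)):
                T (Z ∨ ¬W): β-rule — branch into T Z  //  T ¬W.
                  branch 2.1.1.2.1 (add T Z):
                    ○ open, literals {W=F, Y=T, Z=T}.
                  branch 2.1.1.2.2 (add T ¬W):
                    ○ open, literals {W=F, Y=T}.
          branch 2.1.2 (add F ¬Y):
            F ¬((Y ∨ ¬W) → (Z ∨ ¬W)): β-rule — branch into F (Y ∨ ¬W)  //  T (Z ∨ ¬W).
              branch 2.1.2.1 (add F (Y ∨ ¬W)):
                F (Y ∨ ¬W): α-rule — add F Y, F ¬W.
                × closes — contains both Y and ¬Y.
              branch 2.1.2.2 (add T (Z ∨ ¬W)):
                T (Z ∨ ¬W): β-rule — branch into T Z  //  T ¬W.
                  branch 2.1.2.2.1 (add T Z):
                    ○ open, literals {Y=T, Z=T}.
                  branch 2.1.2.2.2 (add T ¬W):
                    ○ open, literals {W=F, Y=T}.
      branch 2.2 (add T Z):
        F (W ∧ ¬Y): β-rule — branch into F W  //  F ¬Y.
          branch 2.2.1 (add F W):
            ○ open, literals {W=F, Y=T, Z=T}.
          branch 2.2.2 (add F ¬Y):
            ○ open, literals {Y=T, Z=T}.
6 branches closed, 18 open.
Each open branch fixes some atoms; the unmentioned ones are free. Counting distinct full assignments: branch {W=F, X=T, Z=T} (Y) contributes 2 new; branch {W=F, X=T} (Z, Y) contributes 2 new; branch {W=F, X=F, Z=T} (Y) contributes 2 new; branch {W=F, X=F} (Z, Y) contributes 2 new; branch {X=T, Y=T, Z=T} (W) contributes 1 new; branch {W=F, X=T, Y=T} (Z) contributes 0 new; branch {X=F, Y=T, Z=T} (W) contributes 1 new; branch {W=F, X=F, Y=T} (Z) contributes 0 new; branch {W=F, X=T, Z=T} (Y) contributes 0 new; branch {W=F, X=F, Z=T} (Y) contributes 0 new; branch {X=T, Y=T, Z=T} (W) contributes 0 new; branch {X=F, Y=T, Z=T} (W) contributes 0 new; branch {W=F, Y=T, Z=T} (X) contributes 0 new; branch {W=F, Y=T} (Z, X) contributes 0 new; branch {Y=T, Z=T} (W, X) contributes 0 new; branch {W=F, Y=T} (Z, X) contributes 0 new; branch {W=F, Y=T, Z=T} (X) contributes 0 new; branch {Y=T, Z=T} (W, X) contributes 0 new. Total: 10.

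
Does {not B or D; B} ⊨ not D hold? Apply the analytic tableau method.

Initial set: {T (not B or D); T B; F not D}.
T (not B or D): β-rule — branch into T not B  //  T D.
  branch 1 (add T not B):
    × closes — contains both B and not B.
  branch 2 (add T D):
    ○ open, literals {B=true, D=true}.
1 branch closed, 1 open.
An open branch gives a countermodel: B=true, D=true (unmentioned atoms arbitrary); the premises hold there but the conclusion fails.

No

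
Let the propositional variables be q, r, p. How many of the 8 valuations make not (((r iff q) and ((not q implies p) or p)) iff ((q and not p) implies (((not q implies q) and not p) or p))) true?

5

Initial set: {T not (((r iff q) and ((not q implies p) or p)) iff ((q and not p) implies (((not q implies q) and not p) or p)))}.
T not (((r iff q) and ((not q implies p) or p)) iff ((q and not p) implies (((not q implies q) and not p) or p))): β-rule — branch into T ((r iff q) and ((not q implies p) or p)), F ((q and not p) implies (((not q implies q) and not p) or p))  //  F ((r iff q) and ((not q implies p) or p)), T ((q and not p) implies (((not q implies q) and not p) or p)).
  branch 1 (add T ((r iff q) and ((not q implies p) or p)), F ((q and not p) implies (((not q implies q) and not p) or p))):
    T ((r iff q) and ((not q implies p) or p)): α-rule — add T (r iff q), T ((not q implies p) or p).
    F ((q and not p) implies (((not q implies q) and not p) or p)): α-rule — add T (q and not p), F (((not q implies q) and not p) or p).
    T (q and not p): α-rule — add T q, T not p.
    F (((not q implies q) and not p) or p): α-rule — add F ((not q implies q) and not p), F p.
    T (r iff q): β-rule — branch into T r, T q  //  F r, F q.
      branch 1.1 (add T r, T q):
        T ((not q implies p) or p): β-rule — branch into T (not q implies p)  //  T p.
          branch 1.1.1 (add T (not q implies p)):
            F ((not q implies q) and not p): β-rule — branch into F (not q implies q)  //  F not p.
              branch 1.1.1.1 (add F (not q implies q)):
                F (not q implies q): α-rule — add T not q, F q.
                × closes — contains both q and not q.
              branch 1.1.1.2 (add F not p):
                × closes — contains both p and not p.
          branch 1.1.2 (add T p):
            × closes — contains both p and not p.
      branch 1.2 (add F r, F q):
        × closes — contains both q and not q.
  branch 2 (add F ((r iff q) and ((not q implies p) or p)), T ((q and not p) implies (((not q implies q) and not p) or p))):
    F ((r iff q) and ((not q implies p) or p)): β-rule — branch into F (r iff q)  //  F ((not q implies p) or p).
      branch 2.1 (add F (r iff q)):
        T ((q and not p) implies (((not q implies q) and not p) or p)): β-rule — branch into F (q and not p)  //  T (((not q implies q) and not p) or p).
          branch 2.1.1 (add F (q and not p)):
            F (r iff q): β-rule — branch into T r, F q  //  F r, T q.
              branch 2.1.1.1 (add T r, F q):
                F (q and not p): β-rule — branch into F q  //  F not p.
                  branch 2.1.1.1.1 (add F q):
                    ○ open, literals {q=0, r=1}.
                  branch 2.1.1.1.2 (add F not p):
                    ○ open, literals {p=1, q=0, r=1}.
              branch 2.1.1.2 (add F r, T q):
                F (q and not p): β-rule — branch into F q  //  F not p.
                  branch 2.1.1.2.1 (add F q):
                    × closes — contains both q and not q.
                  branch 2.1.1.2.2 (add F not p):
                    ○ open, literals {p=1, q=1, r=0}.
          branch 2.1.2 (add T (((not q implies q) and not p) or p)):
            F (r iff q): β-rule — branch into T r, F q  //  F r, T q.
              branch 2.1.2.1 (add T r, F q):
                T (((not q implies q) and not p) or p): β-rule — branch into T ((not q implies q) and not p)  //  T p.
                  branch 2.1.2.1.1 (add T ((not q implies q) and not p)):
                    T ((not q implies q) and not p): α-rule — add T (not q implies q), T not p.
                    T (not q implies q): β-rule — branch into F not q  //  T q.
                      branch 2.1.2.1.1.1 (add F not q):
                        × closes — contains both q and not q.
                      branch 2.1.2.1.1.2 (add T q):
                        × closes — contains both q and not q.
                  branch 2.1.2.1.2 (add T p):
                    ○ open, literals {p=1, q=0, r=1}.
              branch 2.1.2.2 (add F r, T q):
                T (((not q implies q) and not p) or p): β-rule — branch into T ((not q implies q) and not p)  //  T p.
                  branch 2.1.2.2.1 (add T ((not q implies q) and not p)):
                    T ((not q implies q) and not p): α-rule — add T (not q implies q), T not p.
                    T (not q implies q): β-rule — branch into F not q  //  T q.
                      branch 2.1.2.2.1.1 (add F not q):
                        ○ open, literals {p=0, q=1, r=0}.
                      branch 2.1.2.2.1.2 (add T q):
                        ○ open, literals {p=0, q=1, r=0}.
                  branch 2.1.2.2.2 (add T p):
                    ○ open, literals {p=1, q=1, r=0}.
      branch 2.2 (add F ((not q implies p) or p)):
        F ((not q implies p) or p): α-rule — add F (not q implies p), F p.
        F (not q implies p): α-rule — add T not q, F p.
        T ((q and not p) implies (((not q implies q) and not p) or p)): β-rule — branch into F (q and not p)  //  T (((not q implies q) and not p) or p).
          branch 2.2.1 (add F (q and not p)):
            F (q and not p): β-rule — branch into F q  //  F not p.
              branch 2.2.1.1 (add F q):
                ○ open, literals {p=0, q=0}.
              branch 2.2.1.2 (add F not p):
                × closes — contains both p and not p.
          branch 2.2.2 (add T (((not q implies q) and not p) or p)):
            T (((not q implies q) and not p) or p): β-rule — branch into T ((not q implies q) and not p)  //  T p.
              branch 2.2.2.1 (add T ((not q implies q) and not p)):
                T ((not q implies q) and not p): α-rule — add T (not q implies q), T not p.
                T (not q implies q): β-rule — branch into F not q  //  T q.
                  branch 2.2.2.1.1 (add F not q):
                    × closes — contains both q and not q.
                  branch 2.2.2.1.2 (add T q):
                    × closes — contains both q and not q.
              branch 2.2.2.2 (add T p):
                × closes — contains both p and not p.
11 branches closed, 8 open.
Each open branch fixes some atoms; the unmentioned ones are free. Counting distinct full assignments: branch {q=0, r=1} (p) contributes 2 new; branch {p=1, q=0, r=1} (none free) contributes 0 new; branch {p=1, q=1, r=0} (none free) contributes 1 new; branch {p=1, q=0, r=1} (none free) contributes 0 new; branch {p=0, q=1, r=0} (none free) contributes 1 new; branch {p=0, q=1, r=0} (none free) contributes 0 new; branch {p=1, q=1, r=0} (none free) contributes 0 new; branch {p=0, q=0} (r) contributes 1 new. Total: 5.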